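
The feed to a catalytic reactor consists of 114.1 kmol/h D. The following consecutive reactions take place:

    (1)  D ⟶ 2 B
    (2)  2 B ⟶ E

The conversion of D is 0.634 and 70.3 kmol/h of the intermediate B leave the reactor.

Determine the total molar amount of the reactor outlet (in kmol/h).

Conversion of D: D consumed = 1ξ₁ = 0.634 × 114.1 → ξ₁ = 72.34 kmol/h.
B balance: n_B = 0 + 2ξ₁ − 2ξ₂ = 70.3 → ξ₂ = (2·72.34 − 70.3)/2 = 37.19 kmol/h.
Outlet amounts (n = n₀ + Σ ν·ξ):
  D: 114.1 − 1(72.34) = 41.76
  B: 0 + 2(72.34) − 2(37.19) = 70.3
  E: 0 + 1(37.19) = 37.19
Total out = 41.76 + 70.3 + 37.19 = 149.2 kmol/h.

149 kmol/h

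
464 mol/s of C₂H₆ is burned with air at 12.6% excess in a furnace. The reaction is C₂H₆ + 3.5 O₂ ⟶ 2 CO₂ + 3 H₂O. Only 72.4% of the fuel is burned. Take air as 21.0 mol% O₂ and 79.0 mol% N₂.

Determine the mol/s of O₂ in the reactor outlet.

Stoichiometric O₂ = 3.5 × 464 = 1624 mol/s; O₂ fed = 1624 × 1.126 = 1829 mol/s.
N₂ fed = 1829 × 79/21 = 6879 mol/s.
Fuel reacted = 0.724 × 464 → ξ = 335.9 mol/s.
Outlet (n = n₀ + ν ξ):
  C₂H₆: 464 − 1(335.9) = 128.1
  O₂: 1829 − 3.5(335.9) = 652.8
  N₂: 6879 (inert)
  CO₂: 0 + 2(335.9) = 671.9
  H₂O: 0 + 3(335.9) = 1008

653 mol/s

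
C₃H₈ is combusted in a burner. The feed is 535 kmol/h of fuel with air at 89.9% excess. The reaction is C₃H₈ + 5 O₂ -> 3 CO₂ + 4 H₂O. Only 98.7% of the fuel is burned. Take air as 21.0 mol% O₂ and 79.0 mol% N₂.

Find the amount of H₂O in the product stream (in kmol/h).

2110 kmol/h

Stoichiometric O₂ = 5 × 535 = 2675 kmol/h; O₂ fed = 2675 × 1.899 = 5080 kmol/h.
N₂ fed = 5080 × 79/21 = 19110 kmol/h.
Fuel reacted = 0.987 × 535 → ξ = 528 kmol/h.
Outlet (n = n₀ + ν ξ):
  C₃H₈: 535 − 1(528) = 6.955
  O₂: 5080 − 5(528) = 2440
  N₂: 19110 (inert)
  CO₂: 0 + 3(528) = 1584
  H₂O: 0 + 4(528) = 2112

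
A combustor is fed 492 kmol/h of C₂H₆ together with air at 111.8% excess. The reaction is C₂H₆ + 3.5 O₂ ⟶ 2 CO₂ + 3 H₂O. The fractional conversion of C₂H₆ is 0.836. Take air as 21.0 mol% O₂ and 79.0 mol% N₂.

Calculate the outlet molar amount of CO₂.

823 kmol/h

Stoichiometric O₂ = 3.5 × 492 = 1722 kmol/h; O₂ fed = 1722 × 2.118 = 3647 kmol/h.
N₂ fed = 3647 × 79/21 = 13720 kmol/h.
Fuel reacted = 0.836 × 492 → ξ = 411.3 kmol/h.
Outlet (n = n₀ + ν ξ):
  C₂H₆: 492 − 1(411.3) = 80.69
  O₂: 3647 − 3.5(411.3) = 2208
  N₂: 13720 (inert)
  CO₂: 0 + 2(411.3) = 822.6
  H₂O: 0 + 3(411.3) = 1234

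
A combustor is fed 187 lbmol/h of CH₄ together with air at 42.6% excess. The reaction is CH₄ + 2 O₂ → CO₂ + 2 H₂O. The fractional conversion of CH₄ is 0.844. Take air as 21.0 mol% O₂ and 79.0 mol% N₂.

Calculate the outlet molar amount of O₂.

Stoichiometric O₂ = 2 × 187 = 374 lbmol/h; O₂ fed = 374 × 1.426 = 533.3 lbmol/h.
N₂ fed = 533.3 × 79/21 = 2006 lbmol/h.
Fuel reacted = 0.844 × 187 → ξ = 157.8 lbmol/h.
Outlet (n = n₀ + ν ξ):
  CH₄: 187 − 1(157.8) = 29.17
  O₂: 533.3 − 2(157.8) = 217.7
  N₂: 2006 (inert)
  CO₂: 0 + 1(157.8) = 157.8
  H₂O: 0 + 2(157.8) = 315.7

218 lbmol/h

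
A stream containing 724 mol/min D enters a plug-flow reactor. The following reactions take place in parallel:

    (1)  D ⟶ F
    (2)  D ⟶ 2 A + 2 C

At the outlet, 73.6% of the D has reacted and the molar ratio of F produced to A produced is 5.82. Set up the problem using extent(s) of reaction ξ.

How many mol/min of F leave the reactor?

491 mol/min

Conversion of D: D consumed = 0.736 × 724 = 532.9 mol/min = 1ξ₁ + 1ξ₂.
Selectivity: 1ξ₁ / (2ξ₂) = 5.82 → ξ₁ = 11.64 ξ₂.
Substitute: (1·11.64 + 1) ξ₂ = 532.9 → ξ₂ = 42.16 mol/min, ξ₁ = 490.7 mol/min.
Outlet amounts (n = n₀ + Σ ν·ξ):
  D: 724 − 1(490.7) − 1(42.16) = 191.1
  F: 0 + 1(490.7) = 490.7
  A: 0 + 2(42.16) = 84.31
  C: 0 + 2(42.16) = 84.31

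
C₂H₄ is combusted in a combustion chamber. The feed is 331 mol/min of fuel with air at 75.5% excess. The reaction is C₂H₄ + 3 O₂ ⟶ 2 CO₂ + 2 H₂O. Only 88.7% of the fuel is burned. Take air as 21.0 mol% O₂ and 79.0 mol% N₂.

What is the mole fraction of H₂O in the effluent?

0.068

Stoichiometric O₂ = 3 × 331 = 993 mol/min; O₂ fed = 993 × 1.755 = 1743 mol/min.
N₂ fed = 1743 × 79/21 = 6556 mol/min.
Fuel reacted = 0.887 × 331 → ξ = 293.6 mol/min.
Outlet (n = n₀ + ν ξ):
  C₂H₄: 331 − 1(293.6) = 37.4
  O₂: 1743 − 3(293.6) = 861.9
  N₂: 6556 (inert)
  CO₂: 0 + 2(293.6) = 587.2
  H₂O: 0 + 2(293.6) = 587.2
Total out = 8630 mol/min; y_H₂O = 587.2 / 8630 = 0.06804.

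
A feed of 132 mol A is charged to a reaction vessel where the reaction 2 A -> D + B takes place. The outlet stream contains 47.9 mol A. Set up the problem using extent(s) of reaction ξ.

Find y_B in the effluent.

0.319

For A: n = n₀ − 2ξ → 47.9 = 132 − 2ξ, giving ξ = 42.05 mol.
Outlet amounts (n = n₀ + ν ξ):
  A: 132 − 2(42.05) = 47.9
  D: 0 + 1(42.05) = 42.05
  B: 0 + 1(42.05) = 42.05
Total out = 132 mol; y_B = 42.05 / 132 = 0.3186.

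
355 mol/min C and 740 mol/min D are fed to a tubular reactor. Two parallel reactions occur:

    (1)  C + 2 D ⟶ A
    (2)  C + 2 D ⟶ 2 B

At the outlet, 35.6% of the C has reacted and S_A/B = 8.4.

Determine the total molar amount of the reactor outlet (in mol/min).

849 mol/min

Conversion of C: C consumed = 0.356 × 355 = 126.4 mol/min = 1ξ₁ + 1ξ₂.
Selectivity: 1ξ₁ / (2ξ₂) = 8.4 → ξ₁ = 16.8 ξ₂.
Substitute: (1·16.8 + 1) ξ₂ = 126.4 → ξ₂ = 7.1 mol/min, ξ₁ = 119.3 mol/min.
Outlet amounts (n = n₀ + Σ ν·ξ):
  C: 355 − 1(119.3) − 1(7.1) = 228.6
  D: 740 − 2(119.3) − 2(7.1) = 487.2
  A: 0 + 1(119.3) = 119.3
  B: 0 + 2(7.1) = 14.2
Total out = 228.6 + 487.2 + 119.3 + 14.2 = 849.3 mol/min.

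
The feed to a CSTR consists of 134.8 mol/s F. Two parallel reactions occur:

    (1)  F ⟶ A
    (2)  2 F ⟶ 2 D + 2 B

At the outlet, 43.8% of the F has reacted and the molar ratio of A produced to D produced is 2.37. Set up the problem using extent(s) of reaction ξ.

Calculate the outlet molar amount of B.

Conversion of F: F consumed = 0.438 × 134.8 = 59.04 mol/s = 1ξ₁ + 2ξ₂.
Selectivity: 1ξ₁ / (2ξ₂) = 2.37 → ξ₁ = 4.74 ξ₂.
Substitute: (1·4.74 + 2) ξ₂ = 59.04 → ξ₂ = 8.76 mol/s, ξ₁ = 41.52 mol/s.
Outlet amounts (n = n₀ + Σ ν·ξ):
  F: 134.8 − 1(41.52) − 2(8.76) = 75.76
  A: 0 + 1(41.52) = 41.52
  D: 0 + 2(8.76) = 17.52
  B: 0 + 2(8.76) = 17.52

17.5 mol/s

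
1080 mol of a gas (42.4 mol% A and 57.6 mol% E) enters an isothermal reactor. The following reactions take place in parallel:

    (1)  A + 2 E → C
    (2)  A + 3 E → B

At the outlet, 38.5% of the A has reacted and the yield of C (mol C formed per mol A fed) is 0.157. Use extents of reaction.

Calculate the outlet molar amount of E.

165 mol

Yield of C: 1ξ₁ / 457.9 = 0.157 → ξ₁ = 71.89 mol.
Conversion of A: 1ξ₁ + 1ξ₂ = 0.385 × 457.9 = 176.3 → ξ₂ = 104.4 mol.
Outlet amounts (n = n₀ + Σ ν·ξ):
  A: 457.9 − 1(71.89) − 1(104.4) = 281.6
  E: 622.1 − 2(71.89) − 3(104.4) = 165.1
  C: 0 + 1(71.89) = 71.89
  B: 0 + 1(104.4) = 104.4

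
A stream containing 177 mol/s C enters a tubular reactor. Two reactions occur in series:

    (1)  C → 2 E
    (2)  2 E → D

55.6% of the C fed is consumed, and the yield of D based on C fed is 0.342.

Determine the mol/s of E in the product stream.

Conversion of C: C consumed = 1ξ₁ = 0.556 × 177 → ξ₁ = 98.41 mol/s.
Yield of D: 1ξ₂ / 177 = 0.342 → ξ₂ = 60.53 mol/s.
Outlet amounts (n = n₀ + Σ ν·ξ):
  C: 177 − 1(98.41) = 78.59
  E: 0 + 2(98.41) − 2(60.53) = 75.76
  D: 0 + 1(60.53) = 60.53

75.8 mol/s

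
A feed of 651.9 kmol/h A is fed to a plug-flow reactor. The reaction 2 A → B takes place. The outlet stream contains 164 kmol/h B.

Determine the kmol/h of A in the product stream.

For B: n = n₀ + 1ξ → 164 = 0 + 1ξ, giving ξ = 164 kmol/h.
Outlet amounts (n = n₀ + ν ξ):
  A: 651.9 − 2(164) = 323.9
  B: 0 + 1(164) = 164

324 kmol/h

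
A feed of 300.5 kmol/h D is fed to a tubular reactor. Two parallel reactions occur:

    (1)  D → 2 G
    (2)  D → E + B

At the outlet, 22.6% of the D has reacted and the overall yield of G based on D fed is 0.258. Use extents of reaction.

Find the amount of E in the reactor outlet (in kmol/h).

Yield of G: 2ξ₁ / 300.5 = 0.258 → ξ₁ = 38.76 kmol/h.
Conversion of D: 1ξ₁ + 1ξ₂ = 0.226 × 300.5 = 67.91 → ξ₂ = 29.15 kmol/h.
Outlet amounts (n = n₀ + Σ ν·ξ):
  D: 300.5 − 1(38.76) − 1(29.15) = 232.6
  G: 0 + 2(38.76) = 77.53
  E: 0 + 1(29.15) = 29.15
  B: 0 + 1(29.15) = 29.15

29.1 kmol/h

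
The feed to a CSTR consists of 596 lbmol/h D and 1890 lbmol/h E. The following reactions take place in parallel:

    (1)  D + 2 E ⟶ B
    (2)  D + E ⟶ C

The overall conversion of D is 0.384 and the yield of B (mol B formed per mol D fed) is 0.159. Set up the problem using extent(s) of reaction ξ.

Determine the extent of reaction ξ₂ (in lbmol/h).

ξ₂ = 134 lbmol/h

Yield of B: 1ξ₁ / 596 = 0.159 → ξ₁ = 94.76 lbmol/h.
Conversion of D: 1ξ₁ + 1ξ₂ = 0.384 × 596 = 228.9 → ξ₂ = 134.1 lbmol/h.
Outlet amounts (n = n₀ + Σ ν·ξ):
  D: 596 − 1(94.76) − 1(134.1) = 367.1
  E: 1890 − 2(94.76) − 1(134.1) = 1566
  B: 0 + 1(94.76) = 94.76
  C: 0 + 1(134.1) = 134.1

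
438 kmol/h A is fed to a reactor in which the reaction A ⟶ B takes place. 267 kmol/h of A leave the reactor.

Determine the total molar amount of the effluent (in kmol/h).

438 kmol/h

For A: n = n₀ − 1ξ → 267 = 438 − 1ξ, giving ξ = 171 kmol/h.
Outlet amounts (n = n₀ + ν ξ):
  A: 438 − 1(171) = 267
  B: 0 + 1(171) = 171
Total out = 267 + 171 = 438 kmol/h.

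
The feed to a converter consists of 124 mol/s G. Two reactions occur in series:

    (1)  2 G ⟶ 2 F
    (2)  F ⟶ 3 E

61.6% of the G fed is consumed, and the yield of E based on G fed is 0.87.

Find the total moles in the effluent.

196 mol/s

Conversion of G: G consumed = 2ξ₁ = 0.616 × 124 → ξ₁ = 38.19 mol/s.
Yield of E: 3ξ₂ / 124 = 0.87 → ξ₂ = 35.96 mol/s.
Outlet amounts (n = n₀ + Σ ν·ξ):
  G: 124 − 2(38.19) = 47.62
  F: 0 + 2(38.19) − 1(35.96) = 40.42
  E: 0 + 3(35.96) = 107.9
Total out = 47.62 + 40.42 + 107.9 = 195.9 mol/s.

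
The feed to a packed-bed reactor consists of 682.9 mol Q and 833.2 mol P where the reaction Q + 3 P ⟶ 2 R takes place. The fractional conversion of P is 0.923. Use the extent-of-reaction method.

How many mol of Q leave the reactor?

427 mol

P reacted = 0.923 × 833.2 = 769 mol; ν_P = −3, so ξ = 769/3 = 256.3 mol.
Outlet amounts (n = n₀ + ν ξ):
  Q: 682.9 − 1(256.3) = 426.6
  P: 833.2 − 3(256.3) = 64.16
  R: 0 + 2(256.3) = 512.7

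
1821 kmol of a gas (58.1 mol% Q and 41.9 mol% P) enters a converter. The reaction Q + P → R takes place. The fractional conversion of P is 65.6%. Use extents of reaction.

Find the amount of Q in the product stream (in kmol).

P reacted = 0.656 × 763 = 500.5 kmol; ν_P = −1, so ξ = 500.5/1 = 500.5 kmol.
Outlet amounts (n = n₀ + ν ξ):
  Q: 1058 − 1(500.5) = 557.5
  P: 763 − 1(500.5) = 262.5
  R: 0 + 1(500.5) = 500.5

557 kmol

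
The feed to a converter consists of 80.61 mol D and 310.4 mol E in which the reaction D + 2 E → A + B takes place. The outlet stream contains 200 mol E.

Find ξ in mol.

For E: n = n₀ − 2ξ → 200 = 310.4 − 2ξ, giving ξ = 55.2 mol.
Outlet amounts (n = n₀ + ν ξ):
  D: 80.61 − 1(55.2) = 25.41
  E: 310.4 − 2(55.2) = 200
  A: 0 + 1(55.2) = 55.2
  B: 0 + 1(55.2) = 55.2

ξ = 55.2 mol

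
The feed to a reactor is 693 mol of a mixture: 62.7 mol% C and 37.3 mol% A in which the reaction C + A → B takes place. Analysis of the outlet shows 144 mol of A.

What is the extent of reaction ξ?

For A: n = n₀ − 1ξ → 144 = 258.5 − 1ξ, giving ξ = 114.5 mol.
Outlet amounts (n = n₀ + ν ξ):
  C: 434.5 − 1(114.5) = 320
  A: 258.5 − 1(114.5) = 144
  B: 0 + 1(114.5) = 114.5

ξ = 114 mol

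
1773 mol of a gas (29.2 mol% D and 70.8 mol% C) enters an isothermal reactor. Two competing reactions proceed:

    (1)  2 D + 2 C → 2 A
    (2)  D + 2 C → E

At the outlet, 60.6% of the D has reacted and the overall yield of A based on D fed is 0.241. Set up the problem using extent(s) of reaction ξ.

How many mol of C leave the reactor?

753 mol

Yield of A: 2ξ₁ / 517.7 = 0.241 → ξ₁ = 62.38 mol.
Conversion of D: 2ξ₁ + 1ξ₂ = 0.606 × 517.7 = 313.7 → ξ₂ = 189 mol.
Outlet amounts (n = n₀ + Σ ν·ξ):
  D: 517.7 − 2(62.38) − 1(189) = 204
  C: 1255 − 2(62.38) − 2(189) = 752.6
  A: 0 + 2(62.38) = 124.8
  E: 0 + 1(189) = 189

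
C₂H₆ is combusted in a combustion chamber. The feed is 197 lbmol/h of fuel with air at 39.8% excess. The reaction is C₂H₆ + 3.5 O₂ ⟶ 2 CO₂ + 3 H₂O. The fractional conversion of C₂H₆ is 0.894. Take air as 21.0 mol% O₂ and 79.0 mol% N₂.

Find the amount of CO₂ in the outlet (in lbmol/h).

352 lbmol/h

Stoichiometric O₂ = 3.5 × 197 = 689.5 lbmol/h; O₂ fed = 689.5 × 1.398 = 963.9 lbmol/h.
N₂ fed = 963.9 × 79/21 = 3626 lbmol/h.
Fuel reacted = 0.894 × 197 → ξ = 176.1 lbmol/h.
Outlet (n = n₀ + ν ξ):
  C₂H₆: 197 − 1(176.1) = 20.88
  O₂: 963.9 − 3.5(176.1) = 347.5
  N₂: 3626 (inert)
  CO₂: 0 + 2(176.1) = 352.2
  H₂O: 0 + 3(176.1) = 528.4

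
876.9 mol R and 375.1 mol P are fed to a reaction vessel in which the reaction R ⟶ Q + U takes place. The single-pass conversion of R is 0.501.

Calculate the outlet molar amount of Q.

R reacted = 0.501 × 876.9 = 439.3 mol; ν_R = −1, so ξ = 439.3/1 = 439.3 mol.
Outlet amounts (n = n₀ + ν ξ):
  R: 876.9 − 1(439.3) = 437.6
  Q: 0 + 1(439.3) = 439.3
  U: 0 + 1(439.3) = 439.3
  P: 375.1 (inert)

439 mol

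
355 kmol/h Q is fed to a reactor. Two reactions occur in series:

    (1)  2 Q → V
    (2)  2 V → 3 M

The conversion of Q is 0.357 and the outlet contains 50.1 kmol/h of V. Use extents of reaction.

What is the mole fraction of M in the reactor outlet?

Conversion of Q: Q consumed = 2ξ₁ = 0.357 × 355 → ξ₁ = 63.37 kmol/h.
V balance: n_V = 0 + 1ξ₁ − 2ξ₂ = 50.1 → ξ₂ = (1·63.37 − 50.1)/2 = 6.634 kmol/h.
Outlet amounts (n = n₀ + Σ ν·ξ):
  Q: 355 − 2(63.37) = 228.3
  V: 0 + 1(63.37) − 2(6.634) = 50.1
  M: 0 + 3(6.634) = 19.9
Total out = 298.3 kmol/h; y_M = 19.9 / 298.3 = 0.06672.

0.0667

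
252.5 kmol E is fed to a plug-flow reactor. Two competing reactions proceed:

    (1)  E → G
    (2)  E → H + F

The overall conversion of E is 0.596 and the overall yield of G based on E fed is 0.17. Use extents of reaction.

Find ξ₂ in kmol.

ξ₂ = 108 kmol

Yield of G: 1ξ₁ / 252.5 = 0.17 → ξ₁ = 42.93 kmol.
Conversion of E: 1ξ₁ + 1ξ₂ = 0.596 × 252.5 = 150.5 → ξ₂ = 107.6 kmol.
Outlet amounts (n = n₀ + Σ ν·ξ):
  E: 252.5 − 1(42.93) − 1(107.6) = 102
  G: 0 + 1(42.93) = 42.93
  H: 0 + 1(107.6) = 107.6
  F: 0 + 1(107.6) = 107.6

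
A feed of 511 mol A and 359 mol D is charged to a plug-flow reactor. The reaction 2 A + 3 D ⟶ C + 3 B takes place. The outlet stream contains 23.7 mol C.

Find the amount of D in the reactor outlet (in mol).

For C: n = n₀ + 1ξ → 23.7 = 0 + 1ξ, giving ξ = 23.7 mol.
Outlet amounts (n = n₀ + ν ξ):
  A: 511 − 2(23.7) = 463.6
  D: 359 − 3(23.7) = 287.9
  C: 0 + 1(23.7) = 23.7
  B: 0 + 3(23.7) = 71.1

288 mol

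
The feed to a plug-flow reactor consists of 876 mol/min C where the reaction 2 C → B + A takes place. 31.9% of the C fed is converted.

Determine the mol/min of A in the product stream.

140 mol/min

C reacted = 0.319 × 876 = 279.4 mol/min; ν_C = −2, so ξ = 279.4/2 = 139.7 mol/min.
Outlet amounts (n = n₀ + ν ξ):
  C: 876 − 2(139.7) = 596.6
  B: 0 + 1(139.7) = 139.7
  A: 0 + 1(139.7) = 139.7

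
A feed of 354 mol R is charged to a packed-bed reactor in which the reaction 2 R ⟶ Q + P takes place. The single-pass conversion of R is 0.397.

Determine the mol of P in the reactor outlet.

R reacted = 0.397 × 354 = 140.5 mol; ν_R = −2, so ξ = 140.5/2 = 70.27 mol.
Outlet amounts (n = n₀ + ν ξ):
  R: 354 − 2(70.27) = 213.5
  Q: 0 + 1(70.27) = 70.27
  P: 0 + 1(70.27) = 70.27

70.3 mol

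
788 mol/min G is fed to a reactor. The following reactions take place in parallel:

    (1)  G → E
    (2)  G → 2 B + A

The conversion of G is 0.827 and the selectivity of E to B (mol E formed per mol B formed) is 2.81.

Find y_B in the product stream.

Conversion of G: G consumed = 0.827 × 788 = 651.7 mol/min = 1ξ₁ + 1ξ₂.
Selectivity: 1ξ₁ / (2ξ₂) = 2.81 → ξ₁ = 5.62 ξ₂.
Substitute: (1·5.62 + 1) ξ₂ = 651.7 → ξ₂ = 98.44 mol/min, ξ₁ = 553.2 mol/min.
Outlet amounts (n = n₀ + Σ ν·ξ):
  G: 788 − 1(553.2) − 1(98.44) = 136.3
  E: 0 + 1(553.2) = 553.2
  B: 0 + 2(98.44) = 196.9
  A: 0 + 1(98.44) = 98.44
Total out = 984.9 mol/min; y_B = 196.9 / 984.9 = 0.1999.

0.2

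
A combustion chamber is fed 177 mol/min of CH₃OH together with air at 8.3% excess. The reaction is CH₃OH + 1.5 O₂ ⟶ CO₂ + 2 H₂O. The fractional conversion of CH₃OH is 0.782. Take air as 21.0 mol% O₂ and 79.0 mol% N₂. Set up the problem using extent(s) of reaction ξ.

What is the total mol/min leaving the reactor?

Stoichiometric O₂ = 1.5 × 177 = 265.5 mol/min; O₂ fed = 265.5 × 1.083 = 287.5 mol/min.
N₂ fed = 287.5 × 79/21 = 1082 mol/min.
Fuel reacted = 0.782 × 177 → ξ = 138.4 mol/min.
Outlet (n = n₀ + ν ξ):
  CH₃OH: 177 − 1(138.4) = 38.59
  O₂: 287.5 − 1.5(138.4) = 79.92
  N₂: 1082 (inert)
  CO₂: 0 + 1(138.4) = 138.4
  H₂O: 0 + 2(138.4) = 276.8
Total out = 38.59 + 79.92 + 1082 + 138.4 + 276.8 = 1615 mol/min.

1620 mol/min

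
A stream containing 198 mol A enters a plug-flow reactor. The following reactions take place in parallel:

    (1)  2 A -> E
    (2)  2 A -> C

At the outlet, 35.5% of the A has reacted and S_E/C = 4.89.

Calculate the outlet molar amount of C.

5.97 mol

Conversion of A: A consumed = 0.355 × 198 = 70.29 mol = 2ξ₁ + 2ξ₂.
Selectivity: 1ξ₁ / (1ξ₂) = 4.89 → ξ₁ = 4.89 ξ₂.
Substitute: (2·4.89 + 2) ξ₂ = 70.29 → ξ₂ = 5.967 mol, ξ₁ = 29.18 mol.
Outlet amounts (n = n₀ + Σ ν·ξ):
  A: 198 − 2(29.18) − 2(5.967) = 127.7
  E: 0 + 1(29.18) = 29.18
  C: 0 + 1(5.967) = 5.967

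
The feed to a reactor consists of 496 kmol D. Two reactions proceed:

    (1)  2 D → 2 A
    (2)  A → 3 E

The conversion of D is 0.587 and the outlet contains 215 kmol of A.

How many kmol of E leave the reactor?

228 kmol

Conversion of D: D consumed = 2ξ₁ = 0.587 × 496 → ξ₁ = 145.6 kmol.
A balance: n_A = 0 + 2ξ₁ − 1ξ₂ = 215 → ξ₂ = (2·145.6 − 215)/1 = 76.15 kmol.
Outlet amounts (n = n₀ + Σ ν·ξ):
  D: 496 − 2(145.6) = 204.8
  A: 0 + 2(145.6) − 1(76.15) = 215
  E: 0 + 3(76.15) = 228.5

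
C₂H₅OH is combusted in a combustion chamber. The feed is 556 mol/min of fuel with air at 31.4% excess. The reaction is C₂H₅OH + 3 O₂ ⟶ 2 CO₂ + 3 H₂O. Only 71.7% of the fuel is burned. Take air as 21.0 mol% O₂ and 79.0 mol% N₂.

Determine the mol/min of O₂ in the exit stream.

Stoichiometric O₂ = 3 × 556 = 1668 mol/min; O₂ fed = 1668 × 1.314 = 2192 mol/min.
N₂ fed = 2192 × 79/21 = 8245 mol/min.
Fuel reacted = 0.717 × 556 → ξ = 398.7 mol/min.
Outlet (n = n₀ + ν ξ):
  C₂H₅OH: 556 − 1(398.7) = 157.3
  O₂: 2192 − 3(398.7) = 995.8
  N₂: 8245 (inert)
  CO₂: 0 + 2(398.7) = 797.3
  H₂O: 0 + 3(398.7) = 1196

996 mol/min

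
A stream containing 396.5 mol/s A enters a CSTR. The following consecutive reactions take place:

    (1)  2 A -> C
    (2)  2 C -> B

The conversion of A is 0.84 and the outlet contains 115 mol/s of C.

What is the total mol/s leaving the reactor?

204 mol/s

Conversion of A: A consumed = 2ξ₁ = 0.84 × 396.5 → ξ₁ = 166.5 mol/s.
C balance: n_C = 0 + 1ξ₁ − 2ξ₂ = 115 → ξ₂ = (1·166.5 − 115)/2 = 25.77 mol/s.
Outlet amounts (n = n₀ + Σ ν·ξ):
  A: 396.5 − 2(166.5) = 63.44
  C: 0 + 1(166.5) − 2(25.77) = 115
  B: 0 + 1(25.77) = 25.77
Total out = 63.44 + 115 + 25.77 = 204.2 mol/s.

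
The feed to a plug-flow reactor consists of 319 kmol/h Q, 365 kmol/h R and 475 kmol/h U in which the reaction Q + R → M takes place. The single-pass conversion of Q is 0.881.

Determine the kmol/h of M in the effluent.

Q reacted = 0.881 × 319 = 281 kmol/h; ν_Q = −1, so ξ = 281/1 = 281 kmol/h.
Outlet amounts (n = n₀ + ν ξ):
  Q: 319 − 1(281) = 37.96
  R: 365 − 1(281) = 83.96
  M: 0 + 1(281) = 281
  U: 475 (inert)

281 kmol/h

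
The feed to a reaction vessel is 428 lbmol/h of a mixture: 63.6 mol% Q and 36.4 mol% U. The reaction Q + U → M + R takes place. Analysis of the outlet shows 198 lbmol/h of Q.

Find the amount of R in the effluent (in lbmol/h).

For Q: n = n₀ − 1ξ → 198 = 272.2 − 1ξ, giving ξ = 74.21 lbmol/h.
Outlet amounts (n = n₀ + ν ξ):
  Q: 272.2 − 1(74.21) = 198
  U: 155.8 − 1(74.21) = 81.58
  M: 0 + 1(74.21) = 74.21
  R: 0 + 1(74.21) = 74.21

74.2 lbmol/h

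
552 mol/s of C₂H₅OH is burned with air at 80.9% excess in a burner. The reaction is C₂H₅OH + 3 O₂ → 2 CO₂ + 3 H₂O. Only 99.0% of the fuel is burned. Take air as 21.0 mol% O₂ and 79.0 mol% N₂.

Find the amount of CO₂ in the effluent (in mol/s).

Stoichiometric O₂ = 3 × 552 = 1656 mol/s; O₂ fed = 1656 × 1.809 = 2996 mol/s.
N₂ fed = 2996 × 79/21 = 11270 mol/s.
Fuel reacted = 0.99 × 552 → ξ = 546.5 mol/s.
Outlet (n = n₀ + ν ξ):
  C₂H₅OH: 552 − 1(546.5) = 5.52
  O₂: 2996 − 3(546.5) = 1356
  N₂: 11270 (inert)
  CO₂: 0 + 2(546.5) = 1093
  H₂O: 0 + 3(546.5) = 1639

1090 mol/s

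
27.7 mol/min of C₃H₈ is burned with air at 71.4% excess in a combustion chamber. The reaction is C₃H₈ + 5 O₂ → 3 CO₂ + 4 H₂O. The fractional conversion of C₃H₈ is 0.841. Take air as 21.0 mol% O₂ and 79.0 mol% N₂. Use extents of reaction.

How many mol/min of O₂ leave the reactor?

Stoichiometric O₂ = 5 × 27.7 = 138.5 mol/min; O₂ fed = 138.5 × 1.714 = 237.4 mol/min.
N₂ fed = 237.4 × 79/21 = 893 mol/min.
Fuel reacted = 0.841 × 27.7 → ξ = 23.3 mol/min.
Outlet (n = n₀ + ν ξ):
  C₃H₈: 27.7 − 1(23.3) = 4.404
  O₂: 237.4 − 5(23.3) = 120.9
  N₂: 893 (inert)
  CO₂: 0 + 3(23.3) = 69.89
  H₂O: 0 + 4(23.3) = 93.18

121 mol/min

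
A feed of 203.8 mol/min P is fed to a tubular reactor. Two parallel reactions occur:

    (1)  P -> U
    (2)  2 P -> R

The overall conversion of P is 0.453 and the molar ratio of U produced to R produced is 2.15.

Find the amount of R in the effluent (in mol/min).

22.2 mol/min

Conversion of P: P consumed = 0.453 × 203.8 = 92.32 mol/min = 1ξ₁ + 2ξ₂.
Selectivity: 1ξ₁ / (1ξ₂) = 2.15 → ξ₁ = 2.15 ξ₂.
Substitute: (1·2.15 + 2) ξ₂ = 92.32 → ξ₂ = 22.25 mol/min, ξ₁ = 47.83 mol/min.
Outlet amounts (n = n₀ + Σ ν·ξ):
  P: 203.8 − 1(47.83) − 2(22.25) = 111.5
  U: 0 + 1(47.83) = 47.83
  R: 0 + 1(22.25) = 22.25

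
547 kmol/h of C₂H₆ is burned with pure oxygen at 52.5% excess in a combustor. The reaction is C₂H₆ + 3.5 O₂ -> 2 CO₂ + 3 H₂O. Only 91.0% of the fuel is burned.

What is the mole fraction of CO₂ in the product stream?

0.268

Stoichiometric O₂ = 3.5 × 547 = 1914 kmol/h; O₂ fed = 1914 × 1.525 = 2920 kmol/h.
Fuel reacted = 0.91 × 547 → ξ = 497.8 kmol/h.
Outlet (n = n₀ + ν ξ):
  C₂H₆: 547 − 1(497.8) = 49.23
  O₂: 2920 − 3.5(497.8) = 1177
  CO₂: 0 + 2(497.8) = 995.5
  H₂O: 0 + 3(497.8) = 1493
Total out = 3715 kmol/h; y_CO₂ = 995.5 / 3715 = 0.2679.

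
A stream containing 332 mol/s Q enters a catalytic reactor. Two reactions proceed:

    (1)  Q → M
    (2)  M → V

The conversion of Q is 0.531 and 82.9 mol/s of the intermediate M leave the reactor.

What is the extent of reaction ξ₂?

ξ₂ = 93.4 mol/s

Conversion of Q: Q consumed = 1ξ₁ = 0.531 × 332 → ξ₁ = 176.3 mol/s.
M balance: n_M = 0 + 1ξ₁ − 1ξ₂ = 82.9 → ξ₂ = (1·176.3 − 82.9)/1 = 93.39 mol/s.
Outlet amounts (n = n₀ + Σ ν·ξ):
  Q: 332 − 1(176.3) = 155.7
  M: 0 + 1(176.3) − 1(93.39) = 82.9
  V: 0 + 1(93.39) = 93.39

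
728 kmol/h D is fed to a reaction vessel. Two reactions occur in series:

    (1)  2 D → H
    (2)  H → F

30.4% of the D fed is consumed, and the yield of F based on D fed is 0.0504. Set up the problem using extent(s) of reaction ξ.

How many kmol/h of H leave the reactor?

74 kmol/h

Conversion of D: D consumed = 2ξ₁ = 0.304 × 728 → ξ₁ = 110.7 kmol/h.
Yield of F: 1ξ₂ / 728 = 0.0504 → ξ₂ = 36.69 kmol/h.
Outlet amounts (n = n₀ + Σ ν·ξ):
  D: 728 − 2(110.7) = 506.7
  H: 0 + 1(110.7) − 1(36.69) = 73.96
  F: 0 + 1(36.69) = 36.69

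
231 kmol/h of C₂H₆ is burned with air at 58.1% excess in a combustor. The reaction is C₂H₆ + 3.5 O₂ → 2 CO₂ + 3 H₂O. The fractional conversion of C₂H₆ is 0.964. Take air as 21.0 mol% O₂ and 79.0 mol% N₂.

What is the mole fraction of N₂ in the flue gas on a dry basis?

Stoichiometric O₂ = 3.5 × 231 = 808.5 kmol/h; O₂ fed = 808.5 × 1.581 = 1278 kmol/h.
N₂ fed = 1278 × 79/21 = 4809 kmol/h.
Fuel reacted = 0.964 × 231 → ξ = 222.7 kmol/h.
Outlet (n = n₀ + ν ξ):
  C₂H₆: 231 − 1(222.7) = 8.316
  O₂: 1278 − 3.5(222.7) = 498.8
  N₂: 4809 (inert)
  CO₂: 0 + 2(222.7) = 445.4
  H₂O: 0 + 3(222.7) = 668.1
Dry total = 5761 kmol/h; y_N₂ (dry) = 4809 / 5761 = 0.8347.

0.835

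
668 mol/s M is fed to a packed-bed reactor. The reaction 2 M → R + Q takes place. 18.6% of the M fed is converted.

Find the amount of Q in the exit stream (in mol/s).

M reacted = 0.186 × 668 = 124.2 mol/s; ν_M = −2, so ξ = 124.2/2 = 62.12 mol/s.
Outlet amounts (n = n₀ + ν ξ):
  M: 668 − 2(62.12) = 543.8
  R: 0 + 1(62.12) = 62.12
  Q: 0 + 1(62.12) = 62.12

62.1 mol/s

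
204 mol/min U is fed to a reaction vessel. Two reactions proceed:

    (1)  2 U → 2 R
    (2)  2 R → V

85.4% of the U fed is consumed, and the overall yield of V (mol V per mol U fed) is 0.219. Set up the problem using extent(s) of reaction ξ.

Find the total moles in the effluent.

159 mol/min

Conversion of U: U consumed = 2ξ₁ = 0.854 × 204 → ξ₁ = 87.11 mol/min.
Yield of V: 1ξ₂ / 204 = 0.219 → ξ₂ = 44.68 mol/min.
Outlet amounts (n = n₀ + Σ ν·ξ):
  U: 204 − 2(87.11) = 29.78
  R: 0 + 2(87.11) − 2(44.68) = 84.86
  V: 0 + 1(44.68) = 44.68
Total out = 29.78 + 84.86 + 44.68 = 159.3 mol/min.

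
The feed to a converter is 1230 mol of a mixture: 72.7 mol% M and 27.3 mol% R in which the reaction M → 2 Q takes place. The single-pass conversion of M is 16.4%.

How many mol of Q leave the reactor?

293 mol

M reacted = 0.164 × 894.2 = 146.7 mol; ν_M = −1, so ξ = 146.7/1 = 146.7 mol.
Outlet amounts (n = n₀ + ν ξ):
  M: 894.2 − 1(146.7) = 747.6
  Q: 0 + 2(146.7) = 293.3
  R: 335.8 (inert)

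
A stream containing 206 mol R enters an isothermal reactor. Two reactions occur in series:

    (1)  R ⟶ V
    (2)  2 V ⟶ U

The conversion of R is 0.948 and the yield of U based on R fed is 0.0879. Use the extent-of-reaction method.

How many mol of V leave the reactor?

Conversion of R: R consumed = 1ξ₁ = 0.948 × 206 → ξ₁ = 195.3 mol.
Yield of U: 1ξ₂ / 206 = 0.0879 → ξ₂ = 18.11 mol.
Outlet amounts (n = n₀ + Σ ν·ξ):
  R: 206 − 1(195.3) = 10.71
  V: 0 + 1(195.3) − 2(18.11) = 159.1
  U: 0 + 1(18.11) = 18.11

159 mol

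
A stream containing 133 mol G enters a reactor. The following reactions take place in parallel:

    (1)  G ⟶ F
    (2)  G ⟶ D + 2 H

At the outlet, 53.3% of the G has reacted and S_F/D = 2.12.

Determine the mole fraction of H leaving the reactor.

0.255

Conversion of G: G consumed = 0.533 × 133 = 70.89 mol = 1ξ₁ + 1ξ₂.
Selectivity: 1ξ₁ / (1ξ₂) = 2.12 → ξ₁ = 2.12 ξ₂.
Substitute: (1·2.12 + 1) ξ₂ = 70.89 → ξ₂ = 22.72 mol, ξ₁ = 48.17 mol.
Outlet amounts (n = n₀ + Σ ν·ξ):
  G: 133 − 1(48.17) − 1(22.72) = 62.11
  F: 0 + 1(48.17) = 48.17
  D: 0 + 1(22.72) = 22.72
  H: 0 + 2(22.72) = 45.44
Total out = 178.4 mol; y_H = 45.44 / 178.4 = 0.2547.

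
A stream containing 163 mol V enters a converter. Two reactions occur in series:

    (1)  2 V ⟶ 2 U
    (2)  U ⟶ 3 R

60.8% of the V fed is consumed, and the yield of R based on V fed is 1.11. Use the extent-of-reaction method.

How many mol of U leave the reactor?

38.8 mol

Conversion of V: V consumed = 2ξ₁ = 0.608 × 163 → ξ₁ = 49.55 mol.
Yield of R: 3ξ₂ / 163 = 1.11 → ξ₂ = 60.31 mol.
Outlet amounts (n = n₀ + Σ ν·ξ):
  V: 163 − 2(49.55) = 63.9
  U: 0 + 2(49.55) − 1(60.31) = 38.79
  R: 0 + 3(60.31) = 180.9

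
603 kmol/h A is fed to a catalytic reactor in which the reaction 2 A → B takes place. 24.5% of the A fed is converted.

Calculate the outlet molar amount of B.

73.9 kmol/h

A reacted = 0.245 × 603 = 147.7 kmol/h; ν_A = −2, so ξ = 147.7/2 = 73.87 kmol/h.
Outlet amounts (n = n₀ + ν ξ):
  A: 603 − 2(73.87) = 455.3
  B: 0 + 1(73.87) = 73.87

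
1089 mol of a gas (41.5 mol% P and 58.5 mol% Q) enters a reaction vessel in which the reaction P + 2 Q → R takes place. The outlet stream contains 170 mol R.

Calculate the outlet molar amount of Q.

297 mol

For R: n = n₀ + 1ξ → 170 = 0 + 1ξ, giving ξ = 170 mol.
Outlet amounts (n = n₀ + ν ξ):
  P: 451.9 − 1(170) = 281.9
  Q: 637.1 − 2(170) = 297.1
  R: 0 + 1(170) = 170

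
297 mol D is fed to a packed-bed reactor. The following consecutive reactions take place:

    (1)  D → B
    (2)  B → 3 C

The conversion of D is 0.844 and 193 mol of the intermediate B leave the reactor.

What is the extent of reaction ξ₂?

Conversion of D: D consumed = 1ξ₁ = 0.844 × 297 → ξ₁ = 250.7 mol.
B balance: n_B = 0 + 1ξ₁ − 1ξ₂ = 193 → ξ₂ = (1·250.7 − 193)/1 = 57.67 mol.
Outlet amounts (n = n₀ + Σ ν·ξ):
  D: 297 − 1(250.7) = 46.33
  B: 0 + 1(250.7) − 1(57.67) = 193
  C: 0 + 3(57.67) = 173

ξ₂ = 57.7 mol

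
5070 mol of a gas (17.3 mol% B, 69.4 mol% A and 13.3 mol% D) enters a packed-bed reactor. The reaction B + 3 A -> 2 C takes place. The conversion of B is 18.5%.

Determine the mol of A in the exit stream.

B reacted = 0.185 × 877.1 = 162.3 mol; ν_B = −1, so ξ = 162.3/1 = 162.3 mol.
Outlet amounts (n = n₀ + ν ξ):
  B: 877.1 − 1(162.3) = 714.8
  A: 3519 − 3(162.3) = 3032
  C: 0 + 2(162.3) = 324.5
  D: 674.3 (inert)

3030 mol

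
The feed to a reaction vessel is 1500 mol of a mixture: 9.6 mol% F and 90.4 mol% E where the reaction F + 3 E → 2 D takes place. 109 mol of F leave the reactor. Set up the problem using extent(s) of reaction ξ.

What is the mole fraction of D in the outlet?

0.049

For F: n = n₀ − 1ξ → 109 = 144 − 1ξ, giving ξ = 35 mol.
Outlet amounts (n = n₀ + ν ξ):
  F: 144 − 1(35) = 109
  E: 1356 − 3(35) = 1251
  D: 0 + 2(35) = 70
Total out = 1430 mol; y_D = 70 / 1430 = 0.04895.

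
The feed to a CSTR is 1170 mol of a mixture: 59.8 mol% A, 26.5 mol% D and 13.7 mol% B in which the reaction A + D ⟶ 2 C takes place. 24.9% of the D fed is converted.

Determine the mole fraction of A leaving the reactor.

0.532

D reacted = 0.249 × 310.1 = 77.2 mol; ν_D = −1, so ξ = 77.2/1 = 77.2 mol.
Outlet amounts (n = n₀ + ν ξ):
  A: 699.7 − 1(77.2) = 622.5
  D: 310.1 − 1(77.2) = 232.8
  C: 0 + 2(77.2) = 154.4
  B: 160.3 (inert)
Total out = 1170 mol; y_A = 622.5 / 1170 = 0.532.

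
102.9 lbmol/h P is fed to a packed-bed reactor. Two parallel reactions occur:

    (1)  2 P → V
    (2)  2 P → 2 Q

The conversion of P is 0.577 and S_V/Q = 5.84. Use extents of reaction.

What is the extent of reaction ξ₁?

Conversion of P: P consumed = 0.577 × 102.9 = 59.37 lbmol/h = 2ξ₁ + 2ξ₂.
Selectivity: 1ξ₁ / (2ξ₂) = 5.84 → ξ₁ = 11.68 ξ₂.
Substitute: (2·11.68 + 2) ξ₂ = 59.37 → ξ₂ = 2.341 lbmol/h, ξ₁ = 27.35 lbmol/h.
Outlet amounts (n = n₀ + Σ ν·ξ):
  P: 102.9 − 2(27.35) − 2(2.341) = 43.53
  V: 0 + 1(27.35) = 27.35
  Q: 0 + 2(2.341) = 4.682

ξ₁ = 27.3 lbmol/h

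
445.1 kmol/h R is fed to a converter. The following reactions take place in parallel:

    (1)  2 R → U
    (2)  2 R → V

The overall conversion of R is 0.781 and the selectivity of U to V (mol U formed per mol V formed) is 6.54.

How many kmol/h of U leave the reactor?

Conversion of R: R consumed = 0.781 × 445.1 = 347.6 kmol/h = 2ξ₁ + 2ξ₂.
Selectivity: 1ξ₁ / (1ξ₂) = 6.54 → ξ₁ = 6.54 ξ₂.
Substitute: (2·6.54 + 2) ξ₂ = 347.6 → ξ₂ = 23.05 kmol/h, ξ₁ = 150.8 kmol/h.
Outlet amounts (n = n₀ + Σ ν·ξ):
  R: 445.1 − 2(150.8) − 2(23.05) = 97.48
  U: 0 + 1(150.8) = 150.8
  V: 0 + 1(23.05) = 23.05

151 kmol/h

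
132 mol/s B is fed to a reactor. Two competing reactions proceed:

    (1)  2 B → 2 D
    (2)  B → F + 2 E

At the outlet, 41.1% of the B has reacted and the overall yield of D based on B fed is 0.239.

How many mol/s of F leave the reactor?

Yield of D: 2ξ₁ / 132 = 0.239 → ξ₁ = 15.77 mol/s.
Conversion of B: 2ξ₁ + 1ξ₂ = 0.411 × 132 = 54.25 → ξ₂ = 22.7 mol/s.
Outlet amounts (n = n₀ + Σ ν·ξ):
  B: 132 − 2(15.77) − 1(22.7) = 77.75
  D: 0 + 2(15.77) = 31.55
  F: 0 + 1(22.7) = 22.7
  E: 0 + 2(22.7) = 45.41

22.7 mol/s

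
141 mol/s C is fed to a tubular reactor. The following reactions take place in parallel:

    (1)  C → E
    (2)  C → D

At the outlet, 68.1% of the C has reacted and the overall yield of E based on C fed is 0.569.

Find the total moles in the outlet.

141 mol/s

Yield of E: 1ξ₁ / 141 = 0.569 → ξ₁ = 80.23 mol/s.
Conversion of C: 1ξ₁ + 1ξ₂ = 0.681 × 141 = 96.02 → ξ₂ = 15.79 mol/s.
Outlet amounts (n = n₀ + Σ ν·ξ):
  C: 141 − 1(80.23) − 1(15.79) = 44.98
  E: 0 + 1(80.23) = 80.23
  D: 0 + 1(15.79) = 15.79
Total out = 44.98 + 80.23 + 15.79 = 141 mol/s.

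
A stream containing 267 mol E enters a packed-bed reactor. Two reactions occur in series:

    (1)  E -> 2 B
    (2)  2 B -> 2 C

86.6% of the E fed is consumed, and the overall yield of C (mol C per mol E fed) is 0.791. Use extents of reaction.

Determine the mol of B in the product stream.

Conversion of E: E consumed = 1ξ₁ = 0.866 × 267 → ξ₁ = 231.2 mol.
Yield of C: 2ξ₂ / 267 = 0.791 → ξ₂ = 105.6 mol.
Outlet amounts (n = n₀ + Σ ν·ξ):
  E: 267 − 1(231.2) = 35.78
  B: 0 + 2(231.2) − 2(105.6) = 251.2
  C: 0 + 2(105.6) = 211.2

251 mol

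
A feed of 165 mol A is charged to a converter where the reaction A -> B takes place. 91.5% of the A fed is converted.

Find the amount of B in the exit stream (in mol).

A reacted = 0.915 × 165 = 151 mol; ν_A = −1, so ξ = 151/1 = 151 mol.
Outlet amounts (n = n₀ + ν ξ):
  A: 165 − 1(151) = 14.03
  B: 0 + 1(151) = 151

151 mol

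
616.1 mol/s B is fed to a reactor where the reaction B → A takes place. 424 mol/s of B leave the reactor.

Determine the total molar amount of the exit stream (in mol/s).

For B: n = n₀ − 1ξ → 424 = 616.1 − 1ξ, giving ξ = 192.1 mol/s.
Outlet amounts (n = n₀ + ν ξ):
  B: 616.1 − 1(192.1) = 424
  A: 0 + 1(192.1) = 192.1
Total out = 424 + 192.1 = 616.1 mol/s.

616 mol/s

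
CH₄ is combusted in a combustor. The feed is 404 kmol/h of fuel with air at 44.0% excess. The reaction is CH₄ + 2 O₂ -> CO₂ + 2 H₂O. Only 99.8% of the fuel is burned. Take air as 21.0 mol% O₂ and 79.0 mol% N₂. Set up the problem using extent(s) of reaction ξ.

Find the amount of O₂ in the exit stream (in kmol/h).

357 kmol/h

Stoichiometric O₂ = 2 × 404 = 808 kmol/h; O₂ fed = 808 × 1.440 = 1164 kmol/h.
N₂ fed = 1164 × 79/21 = 4377 kmol/h.
Fuel reacted = 0.998 × 404 → ξ = 403.2 kmol/h.
Outlet (n = n₀ + ν ξ):
  CH₄: 404 − 1(403.2) = 0.808
  O₂: 1164 − 2(403.2) = 357.1
  N₂: 4377 (inert)
  CO₂: 0 + 1(403.2) = 403.2
  H₂O: 0 + 2(403.2) = 806.4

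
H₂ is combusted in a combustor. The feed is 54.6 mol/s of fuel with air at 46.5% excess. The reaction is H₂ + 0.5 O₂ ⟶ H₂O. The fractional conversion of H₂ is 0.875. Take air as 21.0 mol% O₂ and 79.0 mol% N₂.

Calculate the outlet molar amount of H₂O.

Stoichiometric O₂ = 0.5 × 54.6 = 27.3 mol/s; O₂ fed = 27.3 × 1.465 = 39.99 mol/s.
N₂ fed = 39.99 × 79/21 = 150.5 mol/s.
Fuel reacted = 0.875 × 54.6 → ξ = 47.77 mol/s.
Outlet (n = n₀ + ν ξ):
  H₂: 54.6 − 1(47.77) = 6.825
  O₂: 39.99 − 0.5(47.77) = 16.11
  N₂: 150.5 (inert)
  H₂O: 0 + 1(47.77) = 47.77

47.8 mol/s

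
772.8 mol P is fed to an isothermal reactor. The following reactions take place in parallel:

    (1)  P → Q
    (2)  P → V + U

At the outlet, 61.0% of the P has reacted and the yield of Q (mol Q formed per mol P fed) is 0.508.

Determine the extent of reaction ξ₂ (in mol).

ξ₂ = 78.8 mol

Yield of Q: 1ξ₁ / 772.8 = 0.508 → ξ₁ = 392.6 mol.
Conversion of P: 1ξ₁ + 1ξ₂ = 0.61 × 772.8 = 471.4 → ξ₂ = 78.83 mol.
Outlet amounts (n = n₀ + Σ ν·ξ):
  P: 772.8 − 1(392.6) − 1(78.83) = 301.4
  Q: 0 + 1(392.6) = 392.6
  V: 0 + 1(78.83) = 78.83
  U: 0 + 1(78.83) = 78.83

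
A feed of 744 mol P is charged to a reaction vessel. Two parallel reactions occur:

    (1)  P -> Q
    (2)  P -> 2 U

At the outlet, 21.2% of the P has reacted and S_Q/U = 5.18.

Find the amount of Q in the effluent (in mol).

144 mol

Conversion of P: P consumed = 0.212 × 744 = 157.7 mol = 1ξ₁ + 1ξ₂.
Selectivity: 1ξ₁ / (2ξ₂) = 5.18 → ξ₁ = 10.36 ξ₂.
Substitute: (1·10.36 + 1) ξ₂ = 157.7 → ξ₂ = 13.88 mol, ξ₁ = 143.8 mol.
Outlet amounts (n = n₀ + Σ ν·ξ):
  P: 744 − 1(143.8) − 1(13.88) = 586.3
  Q: 0 + 1(143.8) = 143.8
  U: 0 + 2(13.88) = 27.77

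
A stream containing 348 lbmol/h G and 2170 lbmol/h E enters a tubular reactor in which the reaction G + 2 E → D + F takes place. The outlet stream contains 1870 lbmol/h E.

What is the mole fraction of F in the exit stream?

For E: n = n₀ − 2ξ → 1870 = 2170 − 2ξ, giving ξ = 150 lbmol/h.
Outlet amounts (n = n₀ + ν ξ):
  G: 348 − 1(150) = 198
  E: 2170 − 2(150) = 1870
  D: 0 + 1(150) = 150
  F: 0 + 1(150) = 150
Total out = 2368 lbmol/h; y_F = 150 / 2368 = 0.06334.

0.0633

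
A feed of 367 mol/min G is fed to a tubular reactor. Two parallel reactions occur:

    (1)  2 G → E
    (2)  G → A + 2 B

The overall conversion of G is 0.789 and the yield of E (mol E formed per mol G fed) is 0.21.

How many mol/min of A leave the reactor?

135 mol/min

Yield of E: 1ξ₁ / 367 = 0.21 → ξ₁ = 77.07 mol/min.
Conversion of G: 2ξ₁ + 1ξ₂ = 0.789 × 367 = 289.6 → ξ₂ = 135.4 mol/min.
Outlet amounts (n = n₀ + Σ ν·ξ):
  G: 367 − 2(77.07) − 1(135.4) = 77.44
  E: 0 + 1(77.07) = 77.07
  A: 0 + 1(135.4) = 135.4
  B: 0 + 2(135.4) = 270.8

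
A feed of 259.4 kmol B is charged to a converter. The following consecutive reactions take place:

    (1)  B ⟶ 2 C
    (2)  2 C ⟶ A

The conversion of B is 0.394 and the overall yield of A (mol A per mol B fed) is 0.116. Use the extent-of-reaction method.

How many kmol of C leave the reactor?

Conversion of B: B consumed = 1ξ₁ = 0.394 × 259.4 → ξ₁ = 102.2 kmol.
Yield of A: 1ξ₂ / 259.4 = 0.116 → ξ₂ = 30.09 kmol.
Outlet amounts (n = n₀ + Σ ν·ξ):
  B: 259.4 − 1(102.2) = 157.2
  C: 0 + 2(102.2) − 2(30.09) = 144.2
  A: 0 + 1(30.09) = 30.09

144 kmol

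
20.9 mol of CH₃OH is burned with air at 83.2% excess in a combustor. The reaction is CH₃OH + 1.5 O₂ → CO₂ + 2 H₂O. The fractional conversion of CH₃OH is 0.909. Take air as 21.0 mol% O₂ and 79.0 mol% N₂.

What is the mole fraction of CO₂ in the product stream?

Stoichiometric O₂ = 1.5 × 20.9 = 31.35 mol; O₂ fed = 31.35 × 1.832 = 57.43 mol.
N₂ fed = 57.43 × 79/21 = 216.1 mol.
Fuel reacted = 0.909 × 20.9 → ξ = 19 mol.
Outlet (n = n₀ + ν ξ):
  CH₃OH: 20.9 − 1(19) = 1.902
  O₂: 57.43 − 1.5(19) = 28.94
  N₂: 216.1 (inert)
  CO₂: 0 + 1(19) = 19
  H₂O: 0 + 2(19) = 38
Total out = 303.9 mol; y_CO₂ = 19 / 303.9 = 0.06252.

0.0625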